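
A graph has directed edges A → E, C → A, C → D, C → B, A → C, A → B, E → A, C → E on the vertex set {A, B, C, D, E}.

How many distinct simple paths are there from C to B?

C→A→B
C→B
C→E→A→B

3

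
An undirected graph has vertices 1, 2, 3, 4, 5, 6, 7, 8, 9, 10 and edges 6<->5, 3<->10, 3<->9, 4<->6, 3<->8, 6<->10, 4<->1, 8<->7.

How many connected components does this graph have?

2

From 1: component {1, 3, 4, 5, 6, 7, 8, 9, 10}.
From 2: component {2}.
That's 2 components.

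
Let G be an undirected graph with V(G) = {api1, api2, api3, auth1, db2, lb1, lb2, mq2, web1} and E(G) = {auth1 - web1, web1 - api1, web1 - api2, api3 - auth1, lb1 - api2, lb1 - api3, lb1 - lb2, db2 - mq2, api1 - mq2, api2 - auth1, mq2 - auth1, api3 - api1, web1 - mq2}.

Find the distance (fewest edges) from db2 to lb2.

5

Distance 0: db2.
Distance 1: mq2.
Distance 2: api1, auth1, web1.
Distance 3: api2, api3.
Distance 4: lb1.
Distance 5: lb2 — contains lb2.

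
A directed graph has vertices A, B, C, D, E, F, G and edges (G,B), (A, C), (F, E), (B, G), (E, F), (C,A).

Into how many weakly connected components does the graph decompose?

4

From A: component {A, C}.
From B: component {B, G}.
From D: component {D}.
From E: component {E, F}.
That's 4 components.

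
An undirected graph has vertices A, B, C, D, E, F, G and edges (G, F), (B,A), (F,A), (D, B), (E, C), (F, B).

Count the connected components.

2

From A: component {A, B, D, F, G}.
From C: component {C, E}.
That's 2 components.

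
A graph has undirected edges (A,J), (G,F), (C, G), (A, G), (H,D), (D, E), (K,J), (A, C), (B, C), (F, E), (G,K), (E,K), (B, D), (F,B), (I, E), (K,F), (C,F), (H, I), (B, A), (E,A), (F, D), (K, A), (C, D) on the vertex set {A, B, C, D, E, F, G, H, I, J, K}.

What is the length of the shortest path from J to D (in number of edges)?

Distance 0: J.
Distance 1: A, K.
Distance 2: B, C, E, F, G.
Distance 3: D, I — contains D.

3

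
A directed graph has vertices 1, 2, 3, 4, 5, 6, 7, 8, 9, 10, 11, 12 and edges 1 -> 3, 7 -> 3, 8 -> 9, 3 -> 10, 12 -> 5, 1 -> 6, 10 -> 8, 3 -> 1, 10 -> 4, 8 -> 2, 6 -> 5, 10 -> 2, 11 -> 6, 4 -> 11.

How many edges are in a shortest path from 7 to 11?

Distance 0: 7.
Distance 1: 3.
Distance 2: 1, 10.
Distance 3: 2, 4, 6, 8.
Distance 4: 5, 9, 11 — contains 11.

4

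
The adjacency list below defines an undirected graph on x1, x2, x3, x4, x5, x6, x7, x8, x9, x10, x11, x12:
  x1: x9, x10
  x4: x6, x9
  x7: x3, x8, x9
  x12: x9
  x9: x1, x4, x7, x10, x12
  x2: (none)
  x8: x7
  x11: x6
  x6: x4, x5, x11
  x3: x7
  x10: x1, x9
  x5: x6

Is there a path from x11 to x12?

Yes

Explore from x11.
Distance 1: reach x6.
Distance 2: reach x4, x5.
Distance 3: reach x9.
Distance 4: reach x1, x7, x10, x12.
Found x12.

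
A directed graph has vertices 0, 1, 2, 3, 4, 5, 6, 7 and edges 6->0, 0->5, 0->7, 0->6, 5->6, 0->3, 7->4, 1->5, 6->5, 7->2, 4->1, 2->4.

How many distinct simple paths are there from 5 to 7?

1

5→6→0→7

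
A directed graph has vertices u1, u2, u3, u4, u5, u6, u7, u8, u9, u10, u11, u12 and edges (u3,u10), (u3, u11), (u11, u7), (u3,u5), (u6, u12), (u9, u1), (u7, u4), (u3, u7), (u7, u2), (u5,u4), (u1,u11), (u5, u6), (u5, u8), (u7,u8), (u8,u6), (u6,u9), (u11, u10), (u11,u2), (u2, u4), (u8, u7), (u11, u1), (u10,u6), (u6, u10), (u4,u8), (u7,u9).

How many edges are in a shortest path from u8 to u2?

2

Distance 0: u8.
Distance 1: u6, u7.
Distance 2: u2, u4, u9, u10, u12 — contains u2.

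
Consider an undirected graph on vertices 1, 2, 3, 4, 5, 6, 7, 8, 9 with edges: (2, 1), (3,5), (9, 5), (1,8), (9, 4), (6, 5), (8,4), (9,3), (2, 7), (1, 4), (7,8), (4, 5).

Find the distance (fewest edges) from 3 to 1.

Distance 0: 3.
Distance 1: 5, 9.
Distance 2: 4, 6.
Distance 3: 1, 8 — contains 1.

3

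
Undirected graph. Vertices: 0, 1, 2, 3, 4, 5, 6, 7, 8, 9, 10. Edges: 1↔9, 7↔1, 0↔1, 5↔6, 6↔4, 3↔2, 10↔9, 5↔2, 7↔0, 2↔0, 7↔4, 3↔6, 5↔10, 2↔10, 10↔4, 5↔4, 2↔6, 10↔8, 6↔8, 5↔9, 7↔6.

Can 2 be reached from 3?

Explore from 3.
Distance 1: reach 2, 6.
Found 2.

Yes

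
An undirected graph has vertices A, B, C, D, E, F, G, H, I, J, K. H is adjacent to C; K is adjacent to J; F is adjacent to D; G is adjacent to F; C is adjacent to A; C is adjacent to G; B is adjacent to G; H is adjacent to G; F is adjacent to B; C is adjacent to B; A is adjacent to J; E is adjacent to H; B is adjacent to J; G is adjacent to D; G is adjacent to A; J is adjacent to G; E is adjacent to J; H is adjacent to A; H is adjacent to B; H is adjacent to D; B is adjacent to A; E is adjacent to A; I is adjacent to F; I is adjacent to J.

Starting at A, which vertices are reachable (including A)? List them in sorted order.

Start at A.
Its neighbours: B, C, E, G, H, J.
Then their neighbours: D, F, I, K.
Every vertex is now reached.

A, B, C, D, E, F, G, H, I, J, K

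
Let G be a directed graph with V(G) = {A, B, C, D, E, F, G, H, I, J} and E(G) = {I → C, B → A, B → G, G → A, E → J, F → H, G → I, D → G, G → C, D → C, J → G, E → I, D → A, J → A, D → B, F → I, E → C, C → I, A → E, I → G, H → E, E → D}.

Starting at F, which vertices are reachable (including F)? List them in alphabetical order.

Start at F.
Its neighbours: H, I.
Then their neighbours: C, E, G.
Then next layer: A, D, J.
Then next layer: B.
Every vertex is now reached.

A, B, C, D, E, F, G, H, I, J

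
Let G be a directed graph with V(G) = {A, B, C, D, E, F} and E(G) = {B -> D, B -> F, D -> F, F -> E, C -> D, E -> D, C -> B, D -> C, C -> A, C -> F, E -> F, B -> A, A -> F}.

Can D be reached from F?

Explore from F.
Distance 1: reach E.
Distance 2: reach D.
Found D.

Yes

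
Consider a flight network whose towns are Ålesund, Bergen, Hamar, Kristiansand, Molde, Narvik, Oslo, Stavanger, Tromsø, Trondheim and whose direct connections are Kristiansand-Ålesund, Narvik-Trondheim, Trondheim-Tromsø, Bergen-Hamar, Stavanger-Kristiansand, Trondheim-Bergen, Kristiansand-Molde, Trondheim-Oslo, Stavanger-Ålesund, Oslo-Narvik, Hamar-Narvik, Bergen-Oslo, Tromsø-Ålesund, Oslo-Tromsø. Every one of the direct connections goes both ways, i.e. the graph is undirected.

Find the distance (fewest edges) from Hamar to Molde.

6

Distance 0: Hamar.
Distance 1: Bergen, Narvik.
Distance 2: Oslo, Trondheim.
Distance 3: Tromsø.
Distance 4: Ålesund.
Distance 5: Kristiansand, Stavanger.
Distance 6: Molde — contains Molde.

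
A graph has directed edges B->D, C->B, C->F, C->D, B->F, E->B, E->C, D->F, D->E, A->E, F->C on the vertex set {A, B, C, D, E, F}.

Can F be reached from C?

Explore from C.
Distance 1: reach B, D, F.
Found F.

Yes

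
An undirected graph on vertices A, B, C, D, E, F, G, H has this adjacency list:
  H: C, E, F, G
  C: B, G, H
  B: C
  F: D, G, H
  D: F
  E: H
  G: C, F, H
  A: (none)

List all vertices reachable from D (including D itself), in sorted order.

B, C, D, E, F, G, H

Start at D.
Its neighbours: F.
Then their neighbours: G, H.
Then next layer: C, E.
Then next layer: B.
Nothing further is reachable.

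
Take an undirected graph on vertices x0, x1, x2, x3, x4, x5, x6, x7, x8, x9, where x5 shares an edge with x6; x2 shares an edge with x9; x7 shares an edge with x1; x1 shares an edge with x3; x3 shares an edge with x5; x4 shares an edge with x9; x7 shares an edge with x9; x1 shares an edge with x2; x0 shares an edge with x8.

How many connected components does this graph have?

2

From x0: component {x0, x8}.
From x1: component {x1, x2, x3, x4, x5, x6, x7, x9}.
That's 2 components.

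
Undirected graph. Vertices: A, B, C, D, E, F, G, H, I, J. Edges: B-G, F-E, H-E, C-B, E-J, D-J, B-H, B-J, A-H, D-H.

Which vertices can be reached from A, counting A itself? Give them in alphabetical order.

Start at A.
Its neighbours: H.
Then their neighbours: B, D, E.
Then next layer: C, F, G, J.
Nothing further is reachable.

A, B, C, D, E, F, G, H, J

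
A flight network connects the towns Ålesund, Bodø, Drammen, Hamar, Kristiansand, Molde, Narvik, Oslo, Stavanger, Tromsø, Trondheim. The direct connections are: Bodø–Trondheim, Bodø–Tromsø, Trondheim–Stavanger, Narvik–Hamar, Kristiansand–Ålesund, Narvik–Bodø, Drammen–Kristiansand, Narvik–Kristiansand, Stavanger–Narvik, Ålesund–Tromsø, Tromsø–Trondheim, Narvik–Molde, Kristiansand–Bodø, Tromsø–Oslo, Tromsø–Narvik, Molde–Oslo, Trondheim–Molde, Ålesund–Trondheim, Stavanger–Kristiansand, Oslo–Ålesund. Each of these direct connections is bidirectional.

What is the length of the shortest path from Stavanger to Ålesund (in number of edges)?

2

Distance 0: Stavanger.
Distance 1: Kristiansand, Narvik, Trondheim.
Distance 2: Ålesund, Bodø, Drammen, Hamar, Molde, Tromsø — contains Ålesund.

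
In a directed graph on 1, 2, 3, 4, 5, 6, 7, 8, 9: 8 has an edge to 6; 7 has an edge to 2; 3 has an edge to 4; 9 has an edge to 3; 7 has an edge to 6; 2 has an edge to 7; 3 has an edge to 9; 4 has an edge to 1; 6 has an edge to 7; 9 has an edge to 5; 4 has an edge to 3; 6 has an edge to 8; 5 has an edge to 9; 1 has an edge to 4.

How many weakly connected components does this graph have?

2

From 1: component {1, 3, 4, 5, 9}.
From 2: component {2, 6, 7, 8}.
That's 2 components.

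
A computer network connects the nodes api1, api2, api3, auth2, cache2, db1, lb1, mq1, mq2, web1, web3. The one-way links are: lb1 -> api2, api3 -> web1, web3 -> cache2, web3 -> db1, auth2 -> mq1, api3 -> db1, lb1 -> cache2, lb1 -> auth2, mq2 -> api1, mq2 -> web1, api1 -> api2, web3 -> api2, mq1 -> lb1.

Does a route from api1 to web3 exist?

No

Explore from api1.
Distance 1: reach api2.
The search from api1 is exhausted; no directed path reaches web3.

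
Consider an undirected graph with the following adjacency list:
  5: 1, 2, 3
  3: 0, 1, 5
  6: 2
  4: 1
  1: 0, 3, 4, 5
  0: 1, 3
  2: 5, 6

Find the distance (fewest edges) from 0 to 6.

Distance 0: 0.
Distance 1: 1, 3.
Distance 2: 4, 5.
Distance 3: 2.
Distance 4: 6 — contains 6.

4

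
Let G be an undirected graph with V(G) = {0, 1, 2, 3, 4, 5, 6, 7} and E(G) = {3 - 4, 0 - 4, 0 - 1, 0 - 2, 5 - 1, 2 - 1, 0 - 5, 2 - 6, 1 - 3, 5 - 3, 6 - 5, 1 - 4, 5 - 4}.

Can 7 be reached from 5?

Explore from 5.
Distance 1: reach 0, 1, 3, 4, 6.
Distance 2: reach 2.
The search is exhausted without reaching 7; it lies in a different component.

No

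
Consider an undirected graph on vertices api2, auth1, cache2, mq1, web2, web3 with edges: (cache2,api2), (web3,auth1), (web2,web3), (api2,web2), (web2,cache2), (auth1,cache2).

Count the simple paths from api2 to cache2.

3

api2–cache2
api2–web2–cache2
api2–web2–web3–auth1–cache2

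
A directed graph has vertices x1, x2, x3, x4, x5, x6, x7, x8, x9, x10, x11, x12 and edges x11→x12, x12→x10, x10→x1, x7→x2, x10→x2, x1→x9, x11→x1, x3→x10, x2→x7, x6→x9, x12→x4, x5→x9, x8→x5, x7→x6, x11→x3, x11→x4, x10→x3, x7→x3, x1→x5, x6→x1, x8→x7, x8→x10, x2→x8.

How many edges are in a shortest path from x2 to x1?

3

Distance 0: x2.
Distance 1: x7, x8.
Distance 2: x3, x5, x6, x10.
Distance 3: x1, x9 — contains x1.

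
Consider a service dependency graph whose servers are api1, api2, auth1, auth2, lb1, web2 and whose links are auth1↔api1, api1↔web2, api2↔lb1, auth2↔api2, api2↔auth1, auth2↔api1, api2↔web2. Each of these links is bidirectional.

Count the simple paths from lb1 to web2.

3

lb1–api2–auth1–api1–web2
lb1–api2–auth2–api1–web2
lb1–api2–web2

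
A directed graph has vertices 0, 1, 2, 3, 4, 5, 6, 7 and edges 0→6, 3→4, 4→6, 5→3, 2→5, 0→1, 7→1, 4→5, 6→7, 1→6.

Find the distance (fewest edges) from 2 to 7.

Distance 0: 2.
Distance 1: 5.
Distance 2: 3.
Distance 3: 4.
Distance 4: 6.
Distance 5: 7 — contains 7.

5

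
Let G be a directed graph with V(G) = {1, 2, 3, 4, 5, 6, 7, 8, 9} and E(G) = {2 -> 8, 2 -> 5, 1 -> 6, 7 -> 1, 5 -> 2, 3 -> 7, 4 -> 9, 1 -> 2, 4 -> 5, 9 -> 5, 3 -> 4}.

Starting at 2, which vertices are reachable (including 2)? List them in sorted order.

Start at 2.
Its neighbours: 5, 8.
Nothing further is reachable.

2, 5, 8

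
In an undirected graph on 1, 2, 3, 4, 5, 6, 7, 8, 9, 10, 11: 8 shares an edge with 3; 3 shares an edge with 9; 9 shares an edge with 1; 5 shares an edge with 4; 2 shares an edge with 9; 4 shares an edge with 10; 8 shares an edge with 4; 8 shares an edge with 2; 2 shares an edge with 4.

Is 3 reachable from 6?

6 has no edges, so nothing is reachable from it.

No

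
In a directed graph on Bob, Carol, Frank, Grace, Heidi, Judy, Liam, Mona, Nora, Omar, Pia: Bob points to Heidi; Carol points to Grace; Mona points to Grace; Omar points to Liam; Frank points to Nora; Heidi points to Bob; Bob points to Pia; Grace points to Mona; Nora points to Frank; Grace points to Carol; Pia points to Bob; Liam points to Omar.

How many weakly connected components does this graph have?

5

From Bob: component {Bob, Heidi, Pia}.
From Carol: component {Carol, Grace, Mona}.
From Frank: component {Frank, Nora}.
From Judy: component {Judy}.
From Liam: component {Liam, Omar}.
That's 5 components.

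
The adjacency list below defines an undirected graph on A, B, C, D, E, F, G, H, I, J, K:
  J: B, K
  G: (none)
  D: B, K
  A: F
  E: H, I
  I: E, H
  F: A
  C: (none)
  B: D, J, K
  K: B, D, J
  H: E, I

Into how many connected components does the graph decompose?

From A: component {A, F}.
From B: component {B, D, J, K}.
From C: component {C}.
From E: component {E, H, I}.
From G: component {G}.
That's 5 components.

5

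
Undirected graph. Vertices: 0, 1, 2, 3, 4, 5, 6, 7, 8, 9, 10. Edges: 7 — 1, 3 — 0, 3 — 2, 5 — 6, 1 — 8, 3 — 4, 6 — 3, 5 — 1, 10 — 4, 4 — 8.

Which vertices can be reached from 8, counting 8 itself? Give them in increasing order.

0, 1, 2, 3, 4, 5, 6, 7, 8, 10

Start at 8.
Its neighbours: 1, 4.
Then their neighbours: 3, 5, 7, 10.
Then next layer: 0, 2, 6.
Nothing further is reachable.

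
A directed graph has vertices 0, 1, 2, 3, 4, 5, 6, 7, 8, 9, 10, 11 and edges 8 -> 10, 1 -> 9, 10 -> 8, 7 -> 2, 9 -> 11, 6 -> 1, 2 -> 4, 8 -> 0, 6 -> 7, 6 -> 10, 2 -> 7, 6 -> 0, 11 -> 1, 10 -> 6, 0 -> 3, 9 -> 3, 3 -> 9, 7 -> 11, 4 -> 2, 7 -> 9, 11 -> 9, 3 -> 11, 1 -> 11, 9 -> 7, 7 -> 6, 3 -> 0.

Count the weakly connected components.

2

From 0: component {0, 1, 2, 3, 4, 6, 7, 8, 9, 10, 11}.
From 5: component {5}.
That's 2 components.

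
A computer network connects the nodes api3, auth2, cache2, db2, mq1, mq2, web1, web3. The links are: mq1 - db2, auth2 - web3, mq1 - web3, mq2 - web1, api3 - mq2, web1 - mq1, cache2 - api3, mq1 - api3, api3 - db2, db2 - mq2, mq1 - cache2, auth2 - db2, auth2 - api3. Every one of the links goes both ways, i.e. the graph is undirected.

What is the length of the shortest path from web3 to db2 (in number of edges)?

Distance 0: web3.
Distance 1: auth2, mq1.
Distance 2: api3, cache2, db2, web1 — contains db2.

2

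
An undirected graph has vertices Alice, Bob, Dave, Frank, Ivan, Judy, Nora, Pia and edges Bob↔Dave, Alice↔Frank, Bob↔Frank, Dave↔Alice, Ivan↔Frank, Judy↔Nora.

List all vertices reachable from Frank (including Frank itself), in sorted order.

Alice, Bob, Dave, Frank, Ivan

Start at Frank.
Its neighbours: Alice, Bob, Ivan.
Then their neighbours: Dave.
Nothing further is reachable.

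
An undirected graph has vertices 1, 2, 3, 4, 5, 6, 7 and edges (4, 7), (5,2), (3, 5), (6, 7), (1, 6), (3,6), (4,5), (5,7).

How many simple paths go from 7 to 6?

3

7–4–5–3–6
7–5–3–6
7–6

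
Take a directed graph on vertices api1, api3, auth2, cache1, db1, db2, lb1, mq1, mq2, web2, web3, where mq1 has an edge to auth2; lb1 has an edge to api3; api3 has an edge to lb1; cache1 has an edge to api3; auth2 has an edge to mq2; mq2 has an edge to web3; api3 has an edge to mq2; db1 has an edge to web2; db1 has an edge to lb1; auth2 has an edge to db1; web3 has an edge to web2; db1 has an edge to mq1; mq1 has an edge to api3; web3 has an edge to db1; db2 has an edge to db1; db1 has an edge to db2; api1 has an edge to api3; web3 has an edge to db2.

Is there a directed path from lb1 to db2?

Explore from lb1.
Distance 1: reach api3.
Distance 2: reach mq2.
Distance 3: reach web3.
Distance 4: reach db1, db2, web2.
Found db2.

Yes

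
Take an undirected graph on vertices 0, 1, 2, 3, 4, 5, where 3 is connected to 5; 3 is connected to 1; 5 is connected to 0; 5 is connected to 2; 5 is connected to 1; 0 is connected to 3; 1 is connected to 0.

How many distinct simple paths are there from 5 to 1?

5–0–1
5–0–3–1
5–1
5–3–0–1
5–3–1

5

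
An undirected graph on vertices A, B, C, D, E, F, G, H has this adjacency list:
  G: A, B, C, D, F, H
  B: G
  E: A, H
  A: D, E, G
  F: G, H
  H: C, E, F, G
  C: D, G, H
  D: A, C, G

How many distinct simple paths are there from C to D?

C–D
C–G–A–D
C–G–D
C–G–F–H–E–A–D
C–G–H–E–A–D
C–H–E–A–D
C–H–E–A–G–D
C–H–F–G–A–D
C–H–F–G–D
C–H–G–A–D
C–H–G–D

11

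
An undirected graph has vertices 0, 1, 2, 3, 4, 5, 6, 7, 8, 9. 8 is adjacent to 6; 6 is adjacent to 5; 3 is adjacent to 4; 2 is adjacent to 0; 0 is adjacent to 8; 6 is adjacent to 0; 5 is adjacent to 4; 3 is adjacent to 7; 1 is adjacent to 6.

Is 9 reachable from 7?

Explore from 7.
Distance 1: reach 3.
Distance 2: reach 4.
Distance 3: reach 5.
Distance 4: reach 6.
Distance 5: reach 0, 1, 8.
Distance 6: reach 2.
The search is exhausted without reaching 9; it lies in a different component.

No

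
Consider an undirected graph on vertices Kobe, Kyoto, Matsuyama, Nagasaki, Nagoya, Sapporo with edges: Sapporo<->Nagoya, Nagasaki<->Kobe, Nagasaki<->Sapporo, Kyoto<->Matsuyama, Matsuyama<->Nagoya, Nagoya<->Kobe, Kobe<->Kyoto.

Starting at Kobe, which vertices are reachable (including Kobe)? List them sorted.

Start at Kobe.
Its neighbours: Kyoto, Nagasaki, Nagoya.
Then their neighbours: Matsuyama, Sapporo.
Every vertex is now reached.

Kobe, Kyoto, Matsuyama, Nagasaki, Nagoya, Sapporo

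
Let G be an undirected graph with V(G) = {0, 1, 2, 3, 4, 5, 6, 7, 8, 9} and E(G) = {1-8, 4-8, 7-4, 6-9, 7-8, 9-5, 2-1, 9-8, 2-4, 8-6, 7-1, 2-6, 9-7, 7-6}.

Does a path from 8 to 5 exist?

Yes

Explore from 8.
Distance 1: reach 1, 4, 6, 7, 9.
Distance 2: reach 2, 5.
Found 5.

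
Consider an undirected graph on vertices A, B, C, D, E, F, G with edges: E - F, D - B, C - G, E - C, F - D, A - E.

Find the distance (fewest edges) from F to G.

Distance 0: F.
Distance 1: D, E.
Distance 2: A, B, C.
Distance 3: G — contains G.

3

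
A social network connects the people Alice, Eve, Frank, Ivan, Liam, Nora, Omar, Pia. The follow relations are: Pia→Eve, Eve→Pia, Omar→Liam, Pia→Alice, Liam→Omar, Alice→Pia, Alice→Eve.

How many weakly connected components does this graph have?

5

From Alice: component {Alice, Eve, Pia}.
From Frank: component {Frank}.
From Ivan: component {Ivan}.
From Liam: component {Liam, Omar}.
From Nora: component {Nora}.
That's 5 components.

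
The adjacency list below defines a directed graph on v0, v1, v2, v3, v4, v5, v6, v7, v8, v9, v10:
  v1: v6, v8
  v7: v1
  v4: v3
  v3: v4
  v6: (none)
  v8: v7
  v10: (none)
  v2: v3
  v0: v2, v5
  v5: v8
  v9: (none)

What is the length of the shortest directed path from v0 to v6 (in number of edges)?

Distance 0: v0.
Distance 1: v2, v5.
Distance 2: v3, v8.
Distance 3: v4, v7.
Distance 4: v1.
Distance 5: v6 — contains v6.

5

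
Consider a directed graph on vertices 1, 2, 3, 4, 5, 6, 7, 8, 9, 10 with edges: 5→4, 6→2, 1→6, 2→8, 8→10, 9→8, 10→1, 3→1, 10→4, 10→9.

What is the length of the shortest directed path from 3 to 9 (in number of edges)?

6

Distance 0: 3.
Distance 1: 1.
Distance 2: 6.
Distance 3: 2.
Distance 4: 8.
Distance 5: 10.
Distance 6: 4, 9 — contains 9.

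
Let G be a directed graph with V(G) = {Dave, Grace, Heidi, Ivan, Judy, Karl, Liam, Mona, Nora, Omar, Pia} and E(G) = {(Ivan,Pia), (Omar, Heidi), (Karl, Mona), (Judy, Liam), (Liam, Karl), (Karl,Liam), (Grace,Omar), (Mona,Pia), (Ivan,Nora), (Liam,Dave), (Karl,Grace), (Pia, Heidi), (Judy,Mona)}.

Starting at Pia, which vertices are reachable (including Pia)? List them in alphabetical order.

Start at Pia.
Its neighbours: Heidi.
Nothing further is reachable.

Heidi, Pia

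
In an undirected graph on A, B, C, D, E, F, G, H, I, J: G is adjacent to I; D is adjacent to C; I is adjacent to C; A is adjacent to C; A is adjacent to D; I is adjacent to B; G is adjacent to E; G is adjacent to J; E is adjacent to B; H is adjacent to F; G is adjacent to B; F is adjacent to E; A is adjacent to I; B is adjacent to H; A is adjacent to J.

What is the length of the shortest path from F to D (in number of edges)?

Distance 0: F.
Distance 1: E, H.
Distance 2: B, G.
Distance 3: I, J.
Distance 4: A, C.
Distance 5: D — contains D.

5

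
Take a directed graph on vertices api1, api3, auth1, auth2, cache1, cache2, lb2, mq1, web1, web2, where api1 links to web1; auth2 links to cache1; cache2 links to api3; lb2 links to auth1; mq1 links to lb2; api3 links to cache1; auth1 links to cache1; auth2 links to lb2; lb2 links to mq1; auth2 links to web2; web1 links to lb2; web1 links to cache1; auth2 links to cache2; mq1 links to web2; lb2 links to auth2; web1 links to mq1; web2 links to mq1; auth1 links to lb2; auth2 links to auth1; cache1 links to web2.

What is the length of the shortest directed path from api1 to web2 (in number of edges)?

Distance 0: api1.
Distance 1: web1.
Distance 2: cache1, lb2, mq1.
Distance 3: auth1, auth2, web2 — contains web2.

3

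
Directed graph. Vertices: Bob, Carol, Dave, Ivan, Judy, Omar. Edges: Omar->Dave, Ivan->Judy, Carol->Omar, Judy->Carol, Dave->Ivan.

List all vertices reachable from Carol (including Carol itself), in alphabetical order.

Start at Carol.
Its neighbours: Omar.
Then their neighbours: Dave.
Then next layer: Ivan.
Then next layer: Judy.
Nothing further is reachable.

Carol, Dave, Ivan, Judy, Omar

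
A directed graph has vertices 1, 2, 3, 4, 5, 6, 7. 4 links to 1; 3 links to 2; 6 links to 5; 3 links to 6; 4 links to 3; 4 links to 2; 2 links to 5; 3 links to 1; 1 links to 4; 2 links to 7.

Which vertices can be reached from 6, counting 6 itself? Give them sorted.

Start at 6.
Its neighbours: 5.
Nothing further is reachable.

5, 6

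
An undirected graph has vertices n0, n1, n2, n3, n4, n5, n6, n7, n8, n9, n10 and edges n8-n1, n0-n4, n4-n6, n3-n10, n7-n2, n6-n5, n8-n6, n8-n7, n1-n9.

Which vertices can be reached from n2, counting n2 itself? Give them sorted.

n0, n1, n2, n4, n5, n6, n7, n8, n9

Start at n2.
Its neighbours: n7.
Then their neighbours: n8.
Then next layer: n1, n6.
Then next layer: n4, n5, n9.
Then next layer: n0.
Nothing further is reachable.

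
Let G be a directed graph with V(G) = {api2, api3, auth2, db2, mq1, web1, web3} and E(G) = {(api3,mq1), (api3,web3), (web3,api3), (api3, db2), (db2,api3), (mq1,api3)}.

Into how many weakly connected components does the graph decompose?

From api2: component {api2}.
From api3: component {api3, db2, mq1, web3}.
From auth2: component {auth2}.
From web1: component {web1}.
That's 4 components.

4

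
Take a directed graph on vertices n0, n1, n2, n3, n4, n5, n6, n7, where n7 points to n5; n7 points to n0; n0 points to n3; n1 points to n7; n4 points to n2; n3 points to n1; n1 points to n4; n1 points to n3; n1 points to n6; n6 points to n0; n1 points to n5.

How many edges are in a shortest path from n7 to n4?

Distance 0: n7.
Distance 1: n0, n5.
Distance 2: n3.
Distance 3: n1.
Distance 4: n4, n6 — contains n4.

4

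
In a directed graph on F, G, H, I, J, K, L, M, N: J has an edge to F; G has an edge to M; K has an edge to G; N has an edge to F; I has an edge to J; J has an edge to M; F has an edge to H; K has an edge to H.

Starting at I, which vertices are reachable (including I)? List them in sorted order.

Start at I.
Its neighbours: J.
Then their neighbours: F, M.
Then next layer: H.
Nothing further is reachable.

F, H, I, J, M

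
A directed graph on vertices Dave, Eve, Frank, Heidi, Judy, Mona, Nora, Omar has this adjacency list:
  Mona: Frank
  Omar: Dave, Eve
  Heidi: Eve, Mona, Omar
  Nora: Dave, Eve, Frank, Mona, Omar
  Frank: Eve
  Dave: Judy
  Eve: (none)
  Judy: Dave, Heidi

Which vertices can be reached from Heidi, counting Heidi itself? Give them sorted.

Start at Heidi.
Its neighbours: Eve, Mona, Omar.
Then their neighbours: Dave, Frank.
Then next layer: Judy.
Nothing further is reachable.

Dave, Eve, Frank, Heidi, Judy, Mona, Omar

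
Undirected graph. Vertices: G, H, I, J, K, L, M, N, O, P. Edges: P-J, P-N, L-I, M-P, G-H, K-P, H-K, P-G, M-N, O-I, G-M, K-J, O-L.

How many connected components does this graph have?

From G: component {G, H, J, K, M, N, P}.
From I: component {I, L, O}.
That's 2 components.

2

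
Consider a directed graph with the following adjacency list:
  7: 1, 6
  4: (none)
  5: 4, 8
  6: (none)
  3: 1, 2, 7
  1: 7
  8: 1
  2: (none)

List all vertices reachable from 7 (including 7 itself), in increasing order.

1, 6, 7

Start at 7.
Its neighbours: 1, 6.
Nothing further is reachable.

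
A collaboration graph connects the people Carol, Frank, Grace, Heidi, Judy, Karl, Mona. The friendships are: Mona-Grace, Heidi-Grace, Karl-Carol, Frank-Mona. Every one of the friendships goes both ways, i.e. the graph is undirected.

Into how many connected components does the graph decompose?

3

From Carol: component {Carol, Karl}.
From Frank: component {Frank, Grace, Heidi, Mona}.
From Judy: component {Judy}.
That's 3 components.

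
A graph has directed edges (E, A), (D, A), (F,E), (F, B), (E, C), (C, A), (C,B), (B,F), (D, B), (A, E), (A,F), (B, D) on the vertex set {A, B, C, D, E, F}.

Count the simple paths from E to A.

3

E→A
E→C→A
E→C→B→D→A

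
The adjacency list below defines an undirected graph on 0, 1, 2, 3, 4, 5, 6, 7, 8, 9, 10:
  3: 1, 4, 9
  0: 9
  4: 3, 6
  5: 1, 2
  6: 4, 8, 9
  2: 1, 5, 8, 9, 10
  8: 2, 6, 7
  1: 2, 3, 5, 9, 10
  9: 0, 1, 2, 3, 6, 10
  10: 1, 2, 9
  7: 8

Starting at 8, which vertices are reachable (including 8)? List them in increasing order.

Start at 8.
Its neighbours: 2, 6, 7.
Then their neighbours: 1, 4, 5, 9, 10.
Then next layer: 0, 3.
Every vertex is now reached.

0, 1, 2, 3, 4, 5, 6, 7, 8, 9, 10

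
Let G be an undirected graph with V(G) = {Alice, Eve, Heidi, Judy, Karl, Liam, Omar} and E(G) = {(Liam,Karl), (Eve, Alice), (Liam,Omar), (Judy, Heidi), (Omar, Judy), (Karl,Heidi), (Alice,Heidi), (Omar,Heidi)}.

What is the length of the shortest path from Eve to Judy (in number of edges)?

3

Distance 0: Eve.
Distance 1: Alice.
Distance 2: Heidi.
Distance 3: Judy, Karl, Omar — contains Judy.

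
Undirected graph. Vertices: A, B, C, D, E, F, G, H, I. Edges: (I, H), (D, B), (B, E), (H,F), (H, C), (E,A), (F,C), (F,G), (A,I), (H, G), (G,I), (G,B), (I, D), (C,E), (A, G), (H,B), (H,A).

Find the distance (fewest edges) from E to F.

Distance 0: E.
Distance 1: A, B, C.
Distance 2: D, F, G, H, I — contains F.

2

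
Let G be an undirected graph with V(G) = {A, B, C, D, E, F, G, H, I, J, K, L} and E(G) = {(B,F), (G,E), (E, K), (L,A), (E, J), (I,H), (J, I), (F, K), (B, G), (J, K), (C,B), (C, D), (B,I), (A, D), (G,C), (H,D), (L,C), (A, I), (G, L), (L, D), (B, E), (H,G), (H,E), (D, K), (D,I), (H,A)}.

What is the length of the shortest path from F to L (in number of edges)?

3

Distance 0: F.
Distance 1: B, K.
Distance 2: C, D, E, G, I, J.
Distance 3: A, H, L — contains L.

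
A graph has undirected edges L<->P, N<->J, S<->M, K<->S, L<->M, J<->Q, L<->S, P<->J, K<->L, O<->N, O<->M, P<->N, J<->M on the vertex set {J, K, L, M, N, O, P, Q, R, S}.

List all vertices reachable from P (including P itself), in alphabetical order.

Start at P.
Its neighbours: J, L, N.
Then their neighbours: K, M, O, Q, S.
Nothing further is reachable.

J, K, L, M, N, O, P, Q, S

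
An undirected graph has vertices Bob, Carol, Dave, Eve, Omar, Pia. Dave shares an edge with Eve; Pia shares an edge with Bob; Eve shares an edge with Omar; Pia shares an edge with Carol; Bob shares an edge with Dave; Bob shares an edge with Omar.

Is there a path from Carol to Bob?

Yes

Explore from Carol.
Distance 1: reach Pia.
Distance 2: reach Bob.
Found Bob.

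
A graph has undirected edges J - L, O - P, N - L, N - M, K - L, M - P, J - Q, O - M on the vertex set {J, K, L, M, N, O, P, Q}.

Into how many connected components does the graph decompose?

1

From J: component {J, K, L, M, N, O, P, Q}.
That's 1 component.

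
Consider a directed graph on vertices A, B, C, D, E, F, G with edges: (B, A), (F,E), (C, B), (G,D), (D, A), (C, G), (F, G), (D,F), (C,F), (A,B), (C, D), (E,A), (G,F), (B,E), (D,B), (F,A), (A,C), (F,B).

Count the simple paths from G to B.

16

G→D→A→B
G→D→A→C→B
G→D→A→C→F→B
G→D→B
G→D→F→A→B
G→D→F→A→C→B
G→D→F→B
G→D→F→E→A→B
... and 8 more.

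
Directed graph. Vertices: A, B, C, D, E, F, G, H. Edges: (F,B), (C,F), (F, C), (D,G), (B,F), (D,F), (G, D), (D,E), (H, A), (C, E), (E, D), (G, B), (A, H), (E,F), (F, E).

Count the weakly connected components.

2

From A: component {A, H}.
From B: component {B, C, D, E, F, G}.
That's 2 components.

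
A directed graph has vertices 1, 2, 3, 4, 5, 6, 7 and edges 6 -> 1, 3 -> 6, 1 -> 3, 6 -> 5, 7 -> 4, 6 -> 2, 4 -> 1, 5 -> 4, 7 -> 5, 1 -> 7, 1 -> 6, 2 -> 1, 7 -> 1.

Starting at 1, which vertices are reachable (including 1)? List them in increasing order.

1, 2, 3, 4, 5, 6, 7

Start at 1.
Its neighbours: 3, 6, 7.
Then their neighbours: 2, 4, 5.
Every vertex is now reached.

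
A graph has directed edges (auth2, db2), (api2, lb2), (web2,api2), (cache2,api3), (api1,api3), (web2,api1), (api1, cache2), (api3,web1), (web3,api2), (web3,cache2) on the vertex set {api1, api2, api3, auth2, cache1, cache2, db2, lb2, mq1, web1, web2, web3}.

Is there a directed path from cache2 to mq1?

Explore from cache2.
Distance 1: reach api3.
Distance 2: reach web1.
The search from cache2 is exhausted; no directed path reaches mq1.

No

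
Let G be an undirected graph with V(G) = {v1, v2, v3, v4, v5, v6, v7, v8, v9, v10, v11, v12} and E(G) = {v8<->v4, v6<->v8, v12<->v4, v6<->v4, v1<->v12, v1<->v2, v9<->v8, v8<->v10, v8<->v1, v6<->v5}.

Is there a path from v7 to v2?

v7 has no edges, so nothing is reachable from it.

No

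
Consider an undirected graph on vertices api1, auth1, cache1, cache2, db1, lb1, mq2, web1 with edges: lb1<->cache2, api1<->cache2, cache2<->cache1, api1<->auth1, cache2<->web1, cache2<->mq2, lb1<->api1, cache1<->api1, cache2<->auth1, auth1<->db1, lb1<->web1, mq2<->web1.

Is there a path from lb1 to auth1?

Explore from lb1.
Distance 1: reach api1, cache2, web1.
Distance 2: reach auth1, cache1, mq2.
Found auth1.

Yes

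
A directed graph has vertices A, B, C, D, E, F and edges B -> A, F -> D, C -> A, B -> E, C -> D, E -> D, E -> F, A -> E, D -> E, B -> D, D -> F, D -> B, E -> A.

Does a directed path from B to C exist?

Explore from B.
Distance 1: reach A, D, E.
Distance 2: reach F.
The search from B is exhausted; no directed path reaches C.

No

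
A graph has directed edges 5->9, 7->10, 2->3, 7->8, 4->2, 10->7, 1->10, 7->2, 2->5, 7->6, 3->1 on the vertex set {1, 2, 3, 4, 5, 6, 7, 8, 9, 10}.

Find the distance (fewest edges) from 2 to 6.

Distance 0: 2.
Distance 1: 3, 5.
Distance 2: 1, 9.
Distance 3: 10.
Distance 4: 7.
Distance 5: 6, 8 — contains 6.

5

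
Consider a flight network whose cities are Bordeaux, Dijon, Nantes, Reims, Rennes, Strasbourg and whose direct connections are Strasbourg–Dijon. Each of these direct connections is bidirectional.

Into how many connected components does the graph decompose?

5

From Bordeaux: component {Bordeaux}.
From Dijon: component {Dijon, Strasbourg}.
From Nantes: component {Nantes}.
From Reims: component {Reims}.
From Rennes: component {Rennes}.
That's 5 components.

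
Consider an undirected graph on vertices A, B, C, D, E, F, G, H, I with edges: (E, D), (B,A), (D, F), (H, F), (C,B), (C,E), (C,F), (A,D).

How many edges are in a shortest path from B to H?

Distance 0: B.
Distance 1: A, C.
Distance 2: D, E, F.
Distance 3: H — contains H.

3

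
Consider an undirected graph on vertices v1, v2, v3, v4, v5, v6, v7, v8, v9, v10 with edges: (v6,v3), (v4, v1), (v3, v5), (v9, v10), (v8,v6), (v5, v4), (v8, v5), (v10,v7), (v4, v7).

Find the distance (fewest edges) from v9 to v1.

4

Distance 0: v9.
Distance 1: v10.
Distance 2: v7.
Distance 3: v4.
Distance 4: v1, v5 — contains v1.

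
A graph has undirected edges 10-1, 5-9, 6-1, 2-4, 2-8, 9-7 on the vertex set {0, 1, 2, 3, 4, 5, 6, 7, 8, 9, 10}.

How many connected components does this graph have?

From 0: component {0}.
From 1: component {1, 6, 10}.
From 2: component {2, 4, 8}.
From 3: component {3}.
From 5: component {5, 7, 9}.
That's 5 components.

5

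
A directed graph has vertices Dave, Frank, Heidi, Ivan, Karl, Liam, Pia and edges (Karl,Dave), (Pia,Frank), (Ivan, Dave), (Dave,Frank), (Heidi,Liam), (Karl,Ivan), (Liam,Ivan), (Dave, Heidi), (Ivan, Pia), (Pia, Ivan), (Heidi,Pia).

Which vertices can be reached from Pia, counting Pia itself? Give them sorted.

Start at Pia.
Its neighbours: Frank, Ivan.
Then their neighbours: Dave.
Then next layer: Heidi.
Then next layer: Liam.
Nothing further is reachable.

Dave, Frank, Heidi, Ivan, Liam, Pia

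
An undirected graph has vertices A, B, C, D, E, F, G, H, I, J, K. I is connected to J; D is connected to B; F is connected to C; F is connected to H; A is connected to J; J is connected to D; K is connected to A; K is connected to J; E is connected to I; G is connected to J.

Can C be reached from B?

No

Explore from B.
Distance 1: reach D.
Distance 2: reach J.
Distance 3: reach A, G, I, K.
Distance 4: reach E.
The search is exhausted without reaching C; it lies in a different component.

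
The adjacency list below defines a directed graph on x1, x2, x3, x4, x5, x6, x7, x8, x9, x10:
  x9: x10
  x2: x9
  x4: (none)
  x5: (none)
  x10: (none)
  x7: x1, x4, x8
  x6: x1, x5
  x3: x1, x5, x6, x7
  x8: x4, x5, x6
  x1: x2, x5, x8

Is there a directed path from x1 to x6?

Yes

Explore from x1.
Distance 1: reach x2, x5, x8.
Distance 2: reach x4, x6, x9.
Found x6.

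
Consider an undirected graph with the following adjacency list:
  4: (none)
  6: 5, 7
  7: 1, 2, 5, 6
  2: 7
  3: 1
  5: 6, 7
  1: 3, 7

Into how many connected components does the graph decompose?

2

From 1: component {1, 2, 3, 5, 6, 7}.
From 4: component {4}.
That's 2 components.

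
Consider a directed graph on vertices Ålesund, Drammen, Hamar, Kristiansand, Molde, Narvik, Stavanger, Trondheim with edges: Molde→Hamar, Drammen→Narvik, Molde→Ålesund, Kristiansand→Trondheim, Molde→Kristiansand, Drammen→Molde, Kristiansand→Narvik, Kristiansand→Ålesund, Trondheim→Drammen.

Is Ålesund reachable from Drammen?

Yes

Explore from Drammen.
Distance 1: reach Molde, Narvik.
Distance 2: reach Ålesund, Hamar, Kristiansand.
Found Ålesund.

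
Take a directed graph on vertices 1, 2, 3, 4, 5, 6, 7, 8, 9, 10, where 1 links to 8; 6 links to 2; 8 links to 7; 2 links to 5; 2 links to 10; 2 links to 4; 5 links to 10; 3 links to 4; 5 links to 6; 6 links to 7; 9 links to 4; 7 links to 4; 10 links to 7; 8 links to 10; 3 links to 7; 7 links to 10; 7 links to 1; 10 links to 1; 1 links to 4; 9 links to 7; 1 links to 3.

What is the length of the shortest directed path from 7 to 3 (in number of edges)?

2

Distance 0: 7.
Distance 1: 1, 4, 10.
Distance 2: 3, 8 — contains 3.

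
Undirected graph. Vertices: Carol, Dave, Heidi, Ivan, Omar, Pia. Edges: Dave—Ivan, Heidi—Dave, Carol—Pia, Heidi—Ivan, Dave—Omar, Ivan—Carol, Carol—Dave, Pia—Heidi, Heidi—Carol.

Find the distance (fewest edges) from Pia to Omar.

3

Distance 0: Pia.
Distance 1: Carol, Heidi.
Distance 2: Dave, Ivan.
Distance 3: Omar — contains Omar.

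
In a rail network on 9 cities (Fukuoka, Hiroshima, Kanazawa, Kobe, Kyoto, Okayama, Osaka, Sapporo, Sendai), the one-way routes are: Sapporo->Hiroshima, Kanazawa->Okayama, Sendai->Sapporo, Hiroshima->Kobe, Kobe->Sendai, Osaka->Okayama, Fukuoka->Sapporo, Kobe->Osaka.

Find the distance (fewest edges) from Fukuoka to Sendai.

Distance 0: Fukuoka.
Distance 1: Sapporo.
Distance 2: Hiroshima.
Distance 3: Kobe.
Distance 4: Osaka, Sendai — contains Sendai.

4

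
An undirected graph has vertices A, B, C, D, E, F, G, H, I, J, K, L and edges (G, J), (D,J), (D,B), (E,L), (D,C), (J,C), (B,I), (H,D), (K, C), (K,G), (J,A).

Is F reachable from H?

No

Explore from H.
Distance 1: reach D.
Distance 2: reach B, C, J.
Distance 3: reach A, G, I, K.
The search is exhausted without reaching F; it lies in a different component.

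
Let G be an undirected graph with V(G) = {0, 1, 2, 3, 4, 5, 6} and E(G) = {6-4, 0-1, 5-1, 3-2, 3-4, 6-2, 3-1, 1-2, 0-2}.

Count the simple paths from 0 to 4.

7

0–1–2–3–4
0–1–2–6–4
0–1–3–2–6–4
0–1–3–4
0–2–1–3–4
0–2–3–4
0–2–6–4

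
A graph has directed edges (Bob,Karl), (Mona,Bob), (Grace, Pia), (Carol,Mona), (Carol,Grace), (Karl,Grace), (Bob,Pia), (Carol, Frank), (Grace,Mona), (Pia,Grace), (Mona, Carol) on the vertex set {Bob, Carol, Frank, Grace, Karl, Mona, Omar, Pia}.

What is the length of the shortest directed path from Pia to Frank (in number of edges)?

Distance 0: Pia.
Distance 1: Grace.
Distance 2: Mona.
Distance 3: Bob, Carol.
Distance 4: Frank, Karl — contains Frank.

4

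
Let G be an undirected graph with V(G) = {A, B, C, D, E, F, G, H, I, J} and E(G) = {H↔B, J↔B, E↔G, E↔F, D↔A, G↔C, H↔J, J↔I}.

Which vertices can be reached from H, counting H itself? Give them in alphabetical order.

Start at H.
Its neighbours: B, J.
Then their neighbours: I.
Nothing further is reachable.

B, H, I, J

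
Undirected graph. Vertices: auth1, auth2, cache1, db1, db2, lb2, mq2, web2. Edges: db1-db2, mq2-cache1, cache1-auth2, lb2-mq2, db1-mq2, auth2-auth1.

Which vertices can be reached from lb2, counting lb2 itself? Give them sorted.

auth1, auth2, cache1, db1, db2, lb2, mq2

Start at lb2.
Its neighbours: mq2.
Then their neighbours: cache1, db1.
Then next layer: auth2, db2.
Then next layer: auth1.
Nothing further is reachable.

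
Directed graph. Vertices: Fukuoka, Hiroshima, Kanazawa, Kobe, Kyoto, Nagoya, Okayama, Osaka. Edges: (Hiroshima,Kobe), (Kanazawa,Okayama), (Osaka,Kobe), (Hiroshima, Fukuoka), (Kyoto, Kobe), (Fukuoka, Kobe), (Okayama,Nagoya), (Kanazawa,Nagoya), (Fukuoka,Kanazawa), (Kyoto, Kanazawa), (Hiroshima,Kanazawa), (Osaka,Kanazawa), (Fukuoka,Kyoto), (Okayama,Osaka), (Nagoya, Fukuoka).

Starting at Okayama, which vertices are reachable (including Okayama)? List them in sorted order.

Fukuoka, Kanazawa, Kobe, Kyoto, Nagoya, Okayama, Osaka

Start at Okayama.
Its neighbours: Nagoya, Osaka.
Then their neighbours: Fukuoka, Kanazawa, Kobe.
Then next layer: Kyoto.
Nothing further is reachable.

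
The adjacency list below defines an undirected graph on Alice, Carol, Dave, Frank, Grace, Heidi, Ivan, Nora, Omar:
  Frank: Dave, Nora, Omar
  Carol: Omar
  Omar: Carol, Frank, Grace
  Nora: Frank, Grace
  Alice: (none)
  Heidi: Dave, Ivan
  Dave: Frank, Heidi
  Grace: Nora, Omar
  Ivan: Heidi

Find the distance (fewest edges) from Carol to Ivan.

Distance 0: Carol.
Distance 1: Omar.
Distance 2: Frank, Grace.
Distance 3: Dave, Nora.
Distance 4: Heidi.
Distance 5: Ivan — contains Ivan.

5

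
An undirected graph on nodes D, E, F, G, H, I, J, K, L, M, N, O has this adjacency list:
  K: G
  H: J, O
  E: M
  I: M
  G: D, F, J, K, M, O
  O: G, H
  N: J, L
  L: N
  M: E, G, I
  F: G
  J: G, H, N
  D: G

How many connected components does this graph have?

From D: component {D, E, F, G, H, I, J, K, L, M, N, O}.
That's 1 component.

1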